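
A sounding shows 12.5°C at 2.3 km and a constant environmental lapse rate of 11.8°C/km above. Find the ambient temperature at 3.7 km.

-4.02°C

Environmental to 3700 m: -11.8 × 1.4 km = -16.52°C, so T = -4.02°C.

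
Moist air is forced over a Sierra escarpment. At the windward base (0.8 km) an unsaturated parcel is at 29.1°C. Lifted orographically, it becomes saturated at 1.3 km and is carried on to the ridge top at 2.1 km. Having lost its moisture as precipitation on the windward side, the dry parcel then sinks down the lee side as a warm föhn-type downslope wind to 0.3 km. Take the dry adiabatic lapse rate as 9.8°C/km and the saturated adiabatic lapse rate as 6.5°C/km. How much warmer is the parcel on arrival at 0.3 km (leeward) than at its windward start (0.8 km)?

+7.54°C

800 → 1300 m (dry, 9.8°C/km): ΔT = -9.8 × 0.5 = -4.9°C → T = 24.2°C
1300 → 2100 m (saturated, 6.5°C/km): ΔT = -6.5 × 0.8 = -5.2°C → T = 19°C
2100 → 300 m (dry descent, 9.8°C/km): ΔT = +9.8 × 1.8 = +17.64°C → T = 36.64°C
Net change vs windward start: 36.64 − 29.1 = +7.54°C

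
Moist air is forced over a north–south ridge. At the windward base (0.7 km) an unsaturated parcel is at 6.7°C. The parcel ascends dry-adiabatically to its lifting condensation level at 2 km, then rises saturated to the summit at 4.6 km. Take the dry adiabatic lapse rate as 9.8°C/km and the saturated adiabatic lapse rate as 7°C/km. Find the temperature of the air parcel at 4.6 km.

-24.24°C

From 700 m to 2000 m (dry): cools by 9.8 × 1.3 = 12.74°C, giving -6.04°C.
From 2000 m to 4600 m (saturated): cools by 7 × 2.6 = 18.2°C, giving -24.24°C.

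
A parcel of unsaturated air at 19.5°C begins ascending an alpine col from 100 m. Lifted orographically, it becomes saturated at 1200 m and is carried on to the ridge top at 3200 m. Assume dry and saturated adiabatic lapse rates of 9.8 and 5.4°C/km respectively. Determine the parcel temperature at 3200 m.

From 100 m to 1200 m (dry): cools by 9.8 × 1.1 = 10.78°C, giving 8.72°C.
From 1200 m to 3200 m (saturated): cools by 5.4 × 2 = 10.8°C, giving -2.08°C.

-2.08°C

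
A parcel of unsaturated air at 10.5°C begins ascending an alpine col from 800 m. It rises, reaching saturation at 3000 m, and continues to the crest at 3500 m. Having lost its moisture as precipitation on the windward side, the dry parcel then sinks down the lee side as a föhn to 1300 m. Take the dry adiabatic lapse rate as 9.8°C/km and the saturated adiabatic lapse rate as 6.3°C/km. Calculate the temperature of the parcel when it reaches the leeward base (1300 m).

800 → 3000 m (dry, 9.8°C/km): ΔT = -9.8 × 2.2 = -21.56°C → T = -11.06°C
3000 → 3500 m (saturated, 6.3°C/km): ΔT = -6.3 × 0.5 = -3.15°C → T = -14.21°C
3500 → 1300 m (dry descent, 9.8°C/km): ΔT = +9.8 × 2.2 = +21.56°C → T = 7.35°C

7.35°C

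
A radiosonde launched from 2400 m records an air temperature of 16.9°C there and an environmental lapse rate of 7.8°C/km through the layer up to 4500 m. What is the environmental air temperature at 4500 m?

2400 → 4500 m (environmental, 7.8°C/km): ΔT = -7.8 × 2.1 = -16.38°C → T = 0.52°C

0.52°C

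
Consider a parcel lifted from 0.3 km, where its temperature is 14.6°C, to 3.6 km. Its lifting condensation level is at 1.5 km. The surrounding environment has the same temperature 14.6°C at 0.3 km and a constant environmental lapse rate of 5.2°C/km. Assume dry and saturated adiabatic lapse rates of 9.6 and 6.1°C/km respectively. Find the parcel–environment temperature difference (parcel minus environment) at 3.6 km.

Parcel:
  From 300 m to 1500 m (dry): cools by 9.6 × 1.2 = 11.52°C, giving 3.08°C.
  From 1500 m to 3600 m (saturated): cools by 6.1 × 2.1 = 12.81°C, giving -9.73°C.
Environment:
  From 300 m to 3600 m (environment): cools by 5.2 × 3.3 = 17.16°C, giving -2.56°C.
T_parcel − T_env = -9.73 − (-2.56) = -7.17°C

-7.17°C (parcel cooler than environment)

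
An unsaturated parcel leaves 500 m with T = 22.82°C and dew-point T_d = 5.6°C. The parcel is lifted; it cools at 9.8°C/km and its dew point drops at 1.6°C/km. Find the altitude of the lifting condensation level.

2600 m

T and T_d converge at 9.8 − 1.6 = 8.2°C per km
Height above start = (22.82 − 5.6) / 8.2 = 2.1 km
LCL altitude = 500 m + 2100 m = 2600 m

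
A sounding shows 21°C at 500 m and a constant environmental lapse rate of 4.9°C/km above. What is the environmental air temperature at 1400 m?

16.59°C

From 500 m to 1400 m (environmental): cools by 4.9 × 0.9 = 4.41°C, giving 16.59°C.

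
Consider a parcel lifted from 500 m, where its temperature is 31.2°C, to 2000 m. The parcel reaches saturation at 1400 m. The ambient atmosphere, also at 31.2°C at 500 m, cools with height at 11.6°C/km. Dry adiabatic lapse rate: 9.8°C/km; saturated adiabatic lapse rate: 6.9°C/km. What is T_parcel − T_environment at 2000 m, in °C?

+4.44°C (parcel warmer than environment)

Parcel:
  500 → 1400 m (dry, 9.8°C/km): ΔT = -9.8 × 0.9 = -8.82°C → T = 22.38°C
  1400 → 2000 m (saturated, 6.9°C/km): ΔT = -6.9 × 0.6 = -4.14°C → T = 18.24°C
Environment:
  500 → 2000 m (environment, 11.6°C/km): ΔT = -11.6 × 1.5 = -17.4°C → T = 13.8°C
T_parcel − T_env = 18.24 − 13.8 = +4.44°C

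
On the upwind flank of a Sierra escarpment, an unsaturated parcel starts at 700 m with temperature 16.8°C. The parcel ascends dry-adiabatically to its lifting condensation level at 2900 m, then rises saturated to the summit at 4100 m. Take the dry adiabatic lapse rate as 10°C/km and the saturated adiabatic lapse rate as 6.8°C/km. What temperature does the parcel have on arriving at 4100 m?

-13.36°C

From 700 m to 2900 m (dry): cools by 10 × 2.2 = 22°C, giving -5.2°C.
From 2900 m to 4100 m (saturated): cools by 6.8 × 1.2 = 8.16°C, giving -13.36°C.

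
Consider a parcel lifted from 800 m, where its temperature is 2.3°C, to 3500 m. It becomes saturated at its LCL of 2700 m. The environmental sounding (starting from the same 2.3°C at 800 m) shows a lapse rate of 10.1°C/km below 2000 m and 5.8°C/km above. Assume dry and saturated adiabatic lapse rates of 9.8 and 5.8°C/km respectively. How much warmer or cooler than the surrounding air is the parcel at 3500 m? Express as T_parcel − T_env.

Parcel:
  From 800 m to 2700 m (dry): cools by 9.8 × 1.9 = 18.62°C, giving -16.32°C.
  From 2700 m to 3500 m (saturated): cools by 5.8 × 0.8 = 4.64°C, giving -20.96°C.
Environment:
  From 800 m to 2000 m (environment, lower layer): cools by 10.1 × 1.2 = 12.12°C, giving -9.82°C.
  From 2000 m to 3500 m (environment, upper layer): cools by 5.8 × 1.5 = 8.7°C, giving -18.52°C.
T_parcel − T_env = -20.96 − (-18.52) = -2.44°C

-2.44°C (parcel cooler than environment)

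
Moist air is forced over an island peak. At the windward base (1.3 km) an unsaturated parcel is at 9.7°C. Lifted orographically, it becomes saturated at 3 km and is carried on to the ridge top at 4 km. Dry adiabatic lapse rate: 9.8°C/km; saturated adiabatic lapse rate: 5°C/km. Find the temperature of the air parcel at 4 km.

-11.96°C

Dry to 3000 m: -9.8 × 1.7 km = -16.66°C, so T = -6.96°C.
Saturated to 4000 m: -5 × 1 km = -5°C, so T = -11.96°C.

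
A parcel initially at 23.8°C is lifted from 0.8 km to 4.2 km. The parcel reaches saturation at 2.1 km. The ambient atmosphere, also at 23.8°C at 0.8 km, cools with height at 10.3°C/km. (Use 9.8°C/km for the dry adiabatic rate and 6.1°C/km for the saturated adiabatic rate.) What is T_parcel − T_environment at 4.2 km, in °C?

Parcel:
  Dry to 2100 m: -9.8 × 1.3 km = -12.74°C, so T = 11.06°C.
  Saturated to 4200 m: -6.1 × 2.1 km = -12.81°C, so T = -1.75°C.
Environment:
  Environment to 4200 m: -10.3 × 3.4 km = -35.02°C, so T = -11.22°C.
T_parcel − T_env = -1.75 − (-11.22) = +9.47°C

+9.47°C (parcel warmer than environment)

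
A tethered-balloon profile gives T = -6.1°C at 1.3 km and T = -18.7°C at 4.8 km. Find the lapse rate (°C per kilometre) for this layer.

Γ = −ΔT/Δz = (-6.1 − (-18.7)) / (4800 − 1300) m
  = 12.6°C / 3.5 km = 3.6°C/km

3.6°C/km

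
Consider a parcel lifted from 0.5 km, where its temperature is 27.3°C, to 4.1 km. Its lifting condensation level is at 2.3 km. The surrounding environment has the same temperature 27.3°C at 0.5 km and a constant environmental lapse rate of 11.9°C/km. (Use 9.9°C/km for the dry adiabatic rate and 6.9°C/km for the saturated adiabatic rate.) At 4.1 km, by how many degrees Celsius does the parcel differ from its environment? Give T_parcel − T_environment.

+12.6°C (parcel warmer than environment)

Parcel:
  500 → 2300 m (dry, 9.9°C/km): ΔT = -9.9 × 1.8 = -17.82°C → T = 9.48°C
  2300 → 4100 m (saturated, 6.9°C/km): ΔT = -6.9 × 1.8 = -12.42°C → T = -2.94°C
Environment:
  500 → 4100 m (environment, 11.9°C/km): ΔT = -11.9 × 3.6 = -42.84°C → T = -15.54°C
T_parcel − T_env = -2.94 − (-15.54) = +12.6°C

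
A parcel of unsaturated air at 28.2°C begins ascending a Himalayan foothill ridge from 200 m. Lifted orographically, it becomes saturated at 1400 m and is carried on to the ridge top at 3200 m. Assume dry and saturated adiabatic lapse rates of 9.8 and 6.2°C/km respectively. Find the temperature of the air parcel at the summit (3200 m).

From 200 m to 1400 m (dry): cools by 9.8 × 1.2 = 11.76°C, giving 16.44°C.
From 1400 m to 3200 m (saturated): cools by 6.2 × 1.8 = 11.16°C, giving 5.28°C.

5.28°C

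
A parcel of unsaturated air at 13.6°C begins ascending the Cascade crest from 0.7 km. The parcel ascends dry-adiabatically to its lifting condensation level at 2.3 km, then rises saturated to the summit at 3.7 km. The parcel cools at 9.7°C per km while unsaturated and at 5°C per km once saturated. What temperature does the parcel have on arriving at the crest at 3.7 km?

700 → 2300 m (dry, 9.7°C/km): ΔT = -9.7 × 1.6 = -15.52°C → T = -1.92°C
2300 → 3700 m (saturated, 5°C/km): ΔT = -5 × 1.4 = -7°C → T = -8.92°C

-8.92°C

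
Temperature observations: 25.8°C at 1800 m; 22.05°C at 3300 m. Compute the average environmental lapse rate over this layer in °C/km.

Γ = −ΔT/Δz = (25.8 − 22.05) / (3300 − 1800) m
  = 3.75°C / 1.5 km = 2.5°C/km

2.5°C/km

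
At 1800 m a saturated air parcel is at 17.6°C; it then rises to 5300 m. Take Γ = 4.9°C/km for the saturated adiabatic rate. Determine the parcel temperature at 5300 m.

0.45°C

From 1800 m to 5300 m (saturated adiabatic): cools by 4.9 × 3.5 = 17.15°C, giving 0.45°C.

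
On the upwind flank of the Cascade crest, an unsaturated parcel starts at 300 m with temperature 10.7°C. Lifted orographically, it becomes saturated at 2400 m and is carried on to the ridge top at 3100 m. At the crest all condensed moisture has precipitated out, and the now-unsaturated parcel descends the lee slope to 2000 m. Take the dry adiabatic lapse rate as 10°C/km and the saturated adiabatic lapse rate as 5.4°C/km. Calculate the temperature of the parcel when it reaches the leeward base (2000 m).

300–2400 m, dry: Δz = 2.1 km ⇒ ΔT = -21°C; T = -10.3°C
2400–3100 m, saturated: Δz = 0.7 km ⇒ ΔT = -3.78°C; T = -14.08°C
3100–2000 m, dry descent: Δz = 1.1 km ⇒ ΔT = +11°C; T = -3.08°C

-3.08°C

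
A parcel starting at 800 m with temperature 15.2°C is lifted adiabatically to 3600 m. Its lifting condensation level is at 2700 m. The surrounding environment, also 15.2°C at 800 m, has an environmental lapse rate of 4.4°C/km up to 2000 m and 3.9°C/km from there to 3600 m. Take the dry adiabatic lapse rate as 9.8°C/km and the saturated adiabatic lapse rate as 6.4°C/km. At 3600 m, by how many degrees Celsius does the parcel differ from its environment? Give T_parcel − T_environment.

Parcel:
  Dry to 2700 m: -9.8 × 1.9 km = -18.62°C, so T = -3.42°C.
  Saturated to 3600 m: -6.4 × 0.9 km = -5.76°C, so T = -9.18°C.
Environment:
  Environment, lower layer to 2000 m: -4.4 × 1.2 km = -5.28°C, so T = 9.92°C.
  Environment, upper layer to 3600 m: -3.9 × 1.6 km = -6.24°C, so T = 3.68°C.
T_parcel − T_env = -9.18 − 3.68 = -12.86°C

-12.86°C (parcel cooler than environment)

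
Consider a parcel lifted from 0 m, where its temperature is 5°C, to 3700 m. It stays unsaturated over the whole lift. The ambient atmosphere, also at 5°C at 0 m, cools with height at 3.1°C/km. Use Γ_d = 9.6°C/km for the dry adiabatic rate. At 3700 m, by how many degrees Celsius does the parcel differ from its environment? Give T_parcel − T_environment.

Parcel:
  0 → 3700 m (dry, 9.6°C/km): ΔT = -9.6 × 3.7 = -35.52°C → T = -30.52°C
Environment:
  0 → 3700 m (environment, 3.1°C/km): ΔT = -3.1 × 3.7 = -11.47°C → T = -6.47°C
T_parcel − T_env = -30.52 − (-6.47) = -24.05°C

-24.05°C (parcel cooler than environment)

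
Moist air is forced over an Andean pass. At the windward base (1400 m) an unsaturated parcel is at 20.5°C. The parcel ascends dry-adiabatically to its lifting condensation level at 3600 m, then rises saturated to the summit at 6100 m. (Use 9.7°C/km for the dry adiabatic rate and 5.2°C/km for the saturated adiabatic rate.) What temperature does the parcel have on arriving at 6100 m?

-13.84°C

1400 → 3600 m (dry, 9.7°C/km): ΔT = -9.7 × 2.2 = -21.34°C → T = -0.84°C
3600 → 6100 m (saturated, 5.2°C/km): ΔT = -5.2 × 2.5 = -13°C → T = -13.84°C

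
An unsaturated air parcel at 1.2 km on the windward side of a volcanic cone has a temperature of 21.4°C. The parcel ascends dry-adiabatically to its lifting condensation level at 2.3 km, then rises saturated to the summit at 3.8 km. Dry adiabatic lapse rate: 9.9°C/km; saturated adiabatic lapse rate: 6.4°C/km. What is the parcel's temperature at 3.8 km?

0.91°C

1200–2300 m, dry: Δz = 1.1 km ⇒ ΔT = -10.89°C; T = 10.51°C
2300–3800 m, saturated: Δz = 1.5 km ⇒ ΔT = -9.6°C; T = 0.91°C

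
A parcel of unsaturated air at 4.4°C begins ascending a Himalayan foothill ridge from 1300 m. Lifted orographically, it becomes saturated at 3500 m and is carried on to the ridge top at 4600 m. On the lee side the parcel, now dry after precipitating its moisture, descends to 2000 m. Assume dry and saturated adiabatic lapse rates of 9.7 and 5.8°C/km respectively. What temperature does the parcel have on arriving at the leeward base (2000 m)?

From 1300 m to 3500 m (dry): cools by 9.7 × 2.2 = 21.34°C, giving -16.94°C.
From 3500 m to 4600 m (saturated): cools by 5.8 × 1.1 = 6.38°C, giving -23.32°C.
From 4600 m to 2000 m (dry descent): warms by 9.7 × 2.6 = 25.22°C, giving 1.9°C.

1.9°C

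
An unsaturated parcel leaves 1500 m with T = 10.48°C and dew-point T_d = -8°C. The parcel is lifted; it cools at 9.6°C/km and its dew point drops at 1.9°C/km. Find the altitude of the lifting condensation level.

3900 m

T and T_d converge at 9.6 − 1.9 = 7.7°C per km
Height above start = (10.48 − (-8)) / 7.7 = 2.4 km
LCL altitude = 1500 m + 2400 m = 3900 m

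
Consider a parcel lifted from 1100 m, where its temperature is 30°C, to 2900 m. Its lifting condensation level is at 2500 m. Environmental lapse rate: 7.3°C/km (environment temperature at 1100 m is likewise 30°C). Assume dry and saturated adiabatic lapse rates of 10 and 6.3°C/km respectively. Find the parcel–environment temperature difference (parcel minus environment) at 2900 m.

Parcel:
  Dry to 2500 m: -10 × 1.4 km = -14°C, so T = 16°C.
  Saturated to 2900 m: -6.3 × 0.4 km = -2.52°C, so T = 13.48°C.
Environment:
  Environment to 2900 m: -7.3 × 1.8 km = -13.14°C, so T = 16.86°C.
T_parcel − T_env = 13.48 − 16.86 = -3.38°C

-3.38°C (parcel cooler than environment)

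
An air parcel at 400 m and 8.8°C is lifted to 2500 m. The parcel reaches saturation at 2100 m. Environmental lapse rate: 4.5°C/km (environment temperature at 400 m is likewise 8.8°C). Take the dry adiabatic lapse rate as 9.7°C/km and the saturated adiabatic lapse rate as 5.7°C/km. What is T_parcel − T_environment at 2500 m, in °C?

Parcel:
  400 → 2100 m (dry, 9.7°C/km): ΔT = -9.7 × 1.7 = -16.49°C → T = -7.69°C
  2100 → 2500 m (saturated, 5.7°C/km): ΔT = -5.7 × 0.4 = -2.28°C → T = -9.97°C
Environment:
  400 → 2500 m (environment, 4.5°C/km): ΔT = -4.5 × 2.1 = -9.45°C → T = -0.65°C
T_parcel − T_env = -9.97 − (-0.65) = -9.32°C

-9.32°C (parcel cooler than environment)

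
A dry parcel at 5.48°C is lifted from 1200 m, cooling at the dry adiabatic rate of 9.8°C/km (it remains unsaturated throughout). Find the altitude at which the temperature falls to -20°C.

Height above start = (5.48 − (-20)) / 9.8 = 2.6 km
Altitude = 1200 m + 2600 m = 3800 m

3800 m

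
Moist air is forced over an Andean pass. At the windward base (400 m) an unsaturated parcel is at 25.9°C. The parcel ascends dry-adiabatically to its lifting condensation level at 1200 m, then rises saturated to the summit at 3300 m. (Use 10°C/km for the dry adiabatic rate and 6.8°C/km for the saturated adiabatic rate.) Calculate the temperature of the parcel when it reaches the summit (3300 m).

3.62°C

Dry to 1200 m: -10 × 0.8 km = -8°C, so T = 17.9°C.
Saturated to 3300 m: -6.8 × 2.1 km = -14.28°C, so T = 3.62°C.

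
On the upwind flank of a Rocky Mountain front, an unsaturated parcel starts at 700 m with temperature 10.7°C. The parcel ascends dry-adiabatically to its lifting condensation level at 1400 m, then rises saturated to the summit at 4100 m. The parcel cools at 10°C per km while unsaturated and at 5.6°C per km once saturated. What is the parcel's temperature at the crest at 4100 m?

-11.42°C

700–1400 m, dry: Δz = 0.7 km ⇒ ΔT = -7°C; T = 3.7°C
1400–4100 m, saturated: Δz = 2.7 km ⇒ ΔT = -15.12°C; T = -11.42°C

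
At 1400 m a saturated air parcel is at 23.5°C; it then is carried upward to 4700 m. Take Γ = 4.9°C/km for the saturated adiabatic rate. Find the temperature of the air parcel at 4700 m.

7.33°C

From 1400 m to 4700 m (saturated adiabatic): cools by 4.9 × 3.3 = 16.17°C, giving 7.33°C.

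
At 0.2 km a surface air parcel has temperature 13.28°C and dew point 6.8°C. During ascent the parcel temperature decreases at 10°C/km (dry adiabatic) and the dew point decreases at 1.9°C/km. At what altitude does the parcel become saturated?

T and T_d converge at 10 − 1.9 = 8.1°C per km
Height above start = (13.28 − 6.8) / 8.1 = 0.8 km
LCL altitude = 200 m + 800 m = 1000 m

1 km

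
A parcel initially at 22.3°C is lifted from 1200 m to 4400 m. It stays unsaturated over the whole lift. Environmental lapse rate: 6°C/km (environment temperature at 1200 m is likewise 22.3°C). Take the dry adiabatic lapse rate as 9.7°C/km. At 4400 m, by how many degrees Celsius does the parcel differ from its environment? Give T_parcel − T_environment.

-11.84°C (parcel cooler than environment)

Parcel:
  From 1200 m to 4400 m (dry): cools by 9.7 × 3.2 = 31.04°C, giving -8.74°C.
Environment:
  From 1200 m to 4400 m (environment): cools by 6 × 3.2 = 19.2°C, giving 3.1°C.
T_parcel − T_env = -8.74 − 3.1 = -11.84°C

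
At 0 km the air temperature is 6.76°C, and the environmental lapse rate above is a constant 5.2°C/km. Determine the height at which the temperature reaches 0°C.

Height above start = (6.76 − 0) / 5.2 = 1.3 km
Altitude = 0 m + 1300 m = 1300 m

1.3 km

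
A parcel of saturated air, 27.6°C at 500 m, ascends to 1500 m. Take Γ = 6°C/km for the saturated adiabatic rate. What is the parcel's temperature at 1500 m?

500 → 1500 m (saturated adiabatic, 6°C/km): ΔT = -6 × 1 = -6°C → T = 21.6°C

21.6°C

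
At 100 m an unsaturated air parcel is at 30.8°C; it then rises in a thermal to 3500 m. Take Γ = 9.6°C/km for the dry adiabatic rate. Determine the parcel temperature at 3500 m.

-1.84°C

100 → 3500 m (dry adiabatic, 9.6°C/km): ΔT = -9.6 × 3.4 = -32.64°C → T = -1.84°C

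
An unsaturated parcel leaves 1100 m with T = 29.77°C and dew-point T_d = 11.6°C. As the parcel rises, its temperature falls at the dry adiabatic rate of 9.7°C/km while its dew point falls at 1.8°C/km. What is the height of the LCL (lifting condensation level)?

3400 m

T and T_d converge at 9.7 − 1.8 = 7.9°C per km
Height above start = (29.77 − 11.6) / 7.9 = 2.3 km
LCL altitude = 1100 m + 2300 m = 3400 m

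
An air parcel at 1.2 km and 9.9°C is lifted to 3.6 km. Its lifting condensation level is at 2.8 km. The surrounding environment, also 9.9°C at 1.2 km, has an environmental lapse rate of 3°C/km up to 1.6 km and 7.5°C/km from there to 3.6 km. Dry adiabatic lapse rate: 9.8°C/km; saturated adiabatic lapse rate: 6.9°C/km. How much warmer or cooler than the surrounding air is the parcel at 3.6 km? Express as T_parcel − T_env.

Parcel:
  From 1200 m to 2800 m (dry): cools by 9.8 × 1.6 = 15.68°C, giving -5.78°C.
  From 2800 m to 3600 m (saturated): cools by 6.9 × 0.8 = 5.52°C, giving -11.3°C.
Environment:
  From 1200 m to 1600 m (environment, lower layer): cools by 3 × 0.4 = 1.2°C, giving 8.7°C.
  From 1600 m to 3600 m (environment, upper layer): cools by 7.5 × 2 = 15°C, giving -6.3°C.
T_parcel − T_env = -11.3 − (-6.3) = -5°C

-5°C (parcel cooler than environment)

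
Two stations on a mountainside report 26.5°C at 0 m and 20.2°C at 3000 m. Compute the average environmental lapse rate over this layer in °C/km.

Γ = −ΔT/Δz = (26.5 − 20.2) / (3000 − 0) m
  = 6.3°C / 3 km = 2.1°C/km

2.1°C/km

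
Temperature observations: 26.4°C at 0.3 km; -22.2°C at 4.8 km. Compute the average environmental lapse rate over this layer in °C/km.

Γ = −ΔT/Δz = (26.4 − (-22.2)) / (4800 − 300) m
  = 48.6°C / 4.5 km = 10.8°C/km

10.8°C/km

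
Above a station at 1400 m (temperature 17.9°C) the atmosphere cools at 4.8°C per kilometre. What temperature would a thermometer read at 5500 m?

-1.78°C

1400 → 5500 m (environmental, 4.8°C/km): ΔT = -4.8 × 4.1 = -19.68°C → T = -1.78°C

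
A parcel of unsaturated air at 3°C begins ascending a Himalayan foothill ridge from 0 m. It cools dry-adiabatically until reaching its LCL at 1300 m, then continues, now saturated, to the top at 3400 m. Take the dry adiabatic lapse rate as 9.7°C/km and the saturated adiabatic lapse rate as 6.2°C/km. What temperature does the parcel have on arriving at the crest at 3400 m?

-22.63°C

0 → 1300 m (dry, 9.7°C/km): ΔT = -9.7 × 1.3 = -12.61°C → T = -9.61°C
1300 → 3400 m (saturated, 6.2°C/km): ΔT = -6.2 × 2.1 = -13.02°C → T = -22.63°C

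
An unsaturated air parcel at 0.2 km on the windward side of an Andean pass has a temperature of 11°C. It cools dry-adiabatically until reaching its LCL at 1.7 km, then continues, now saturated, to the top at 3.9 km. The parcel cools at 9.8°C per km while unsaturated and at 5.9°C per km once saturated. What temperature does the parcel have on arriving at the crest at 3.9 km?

Dry to 1700 m: -9.8 × 1.5 km = -14.7°C, so T = -3.7°C.
Saturated to 3900 m: -5.9 × 2.2 km = -12.98°C, so T = -16.68°C.

-16.68°C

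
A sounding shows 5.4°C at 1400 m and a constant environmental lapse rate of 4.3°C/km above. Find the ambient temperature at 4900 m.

From 1400 m to 4900 m (environmental): cools by 4.3 × 3.5 = 15.05°C, giving -9.65°C.

-9.65°C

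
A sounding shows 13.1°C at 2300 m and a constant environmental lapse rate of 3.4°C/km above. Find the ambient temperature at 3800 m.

2300 → 3800 m (environmental, 3.4°C/km): ΔT = -3.4 × 1.5 = -5.1°C → T = 8°C

8°C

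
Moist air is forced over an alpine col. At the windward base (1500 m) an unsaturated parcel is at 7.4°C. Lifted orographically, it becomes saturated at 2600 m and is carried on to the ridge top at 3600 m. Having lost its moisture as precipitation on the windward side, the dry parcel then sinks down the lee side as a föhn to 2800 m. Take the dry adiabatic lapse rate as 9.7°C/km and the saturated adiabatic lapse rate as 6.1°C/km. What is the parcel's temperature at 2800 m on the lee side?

-1.61°C

1500–2600 m, dry: Δz = 1.1 km ⇒ ΔT = -10.67°C; T = -3.27°C
2600–3600 m, saturated: Δz = 1 km ⇒ ΔT = -6.1°C; T = -9.37°C
3600–2800 m, dry descent: Δz = 0.8 km ⇒ ΔT = +7.76°C; T = -1.61°C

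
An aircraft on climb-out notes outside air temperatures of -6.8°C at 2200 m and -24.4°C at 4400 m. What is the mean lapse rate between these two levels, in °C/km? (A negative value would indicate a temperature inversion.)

8°C/km

Γ = −ΔT/Δz = (-6.8 − (-24.4)) / (4400 − 2200) m
  = 17.6°C / 2.2 km = 8°C/km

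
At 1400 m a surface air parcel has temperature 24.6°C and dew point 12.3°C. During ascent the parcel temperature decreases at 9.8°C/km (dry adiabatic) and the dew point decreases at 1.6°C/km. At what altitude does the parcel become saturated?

T and T_d converge at 9.8 − 1.6 = 8.2°C per km
Height above start = (24.6 − 12.3) / 8.2 = 1.5 km
LCL altitude = 1400 m + 1500 m = 2900 m

2900 m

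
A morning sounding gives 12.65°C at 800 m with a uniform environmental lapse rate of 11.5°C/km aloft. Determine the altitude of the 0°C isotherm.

1900 m

Height above start = (12.65 − 0) / 11.5 = 1.1 km
Altitude = 800 m + 1100 m = 1900 m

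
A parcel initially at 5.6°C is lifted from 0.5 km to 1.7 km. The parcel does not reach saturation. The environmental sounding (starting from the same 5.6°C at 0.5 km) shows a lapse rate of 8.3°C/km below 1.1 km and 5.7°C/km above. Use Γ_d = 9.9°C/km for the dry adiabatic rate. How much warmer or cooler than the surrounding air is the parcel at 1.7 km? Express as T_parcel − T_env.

-3.48°C (parcel cooler than environment)

Parcel:
  From 500 m to 1700 m (dry): cools by 9.9 × 1.2 = 11.88°C, giving -6.28°C.
Environment:
  From 500 m to 1100 m (environment, lower layer): cools by 8.3 × 0.6 = 4.98°C, giving 0.62°C.
  From 1100 m to 1700 m (environment, upper layer): cools by 5.7 × 0.6 = 3.42°C, giving -2.8°C.
T_parcel − T_env = -6.28 − (-2.8) = -3.48°C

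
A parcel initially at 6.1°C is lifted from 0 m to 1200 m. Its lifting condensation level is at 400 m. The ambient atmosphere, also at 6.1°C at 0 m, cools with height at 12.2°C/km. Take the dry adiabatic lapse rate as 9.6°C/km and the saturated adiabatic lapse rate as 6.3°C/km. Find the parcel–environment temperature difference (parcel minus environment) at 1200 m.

+5.76°C (parcel warmer than environment)

Parcel:
  Dry to 400 m: -9.6 × 0.4 km = -3.84°C, so T = 2.26°C.
  Saturated to 1200 m: -6.3 × 0.8 km = -5.04°C, so T = -2.78°C.
Environment:
  Environment to 1200 m: -12.2 × 1.2 km = -14.64°C, so T = -8.54°C.
T_parcel − T_env = -2.78 − (-8.54) = +5.76°C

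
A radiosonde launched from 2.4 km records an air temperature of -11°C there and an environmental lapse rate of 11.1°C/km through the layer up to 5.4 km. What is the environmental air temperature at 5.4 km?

-44.3°C

2400 → 5400 m (environmental, 11.1°C/km): ΔT = -11.1 × 3 = -33.3°C → T = -44.3°C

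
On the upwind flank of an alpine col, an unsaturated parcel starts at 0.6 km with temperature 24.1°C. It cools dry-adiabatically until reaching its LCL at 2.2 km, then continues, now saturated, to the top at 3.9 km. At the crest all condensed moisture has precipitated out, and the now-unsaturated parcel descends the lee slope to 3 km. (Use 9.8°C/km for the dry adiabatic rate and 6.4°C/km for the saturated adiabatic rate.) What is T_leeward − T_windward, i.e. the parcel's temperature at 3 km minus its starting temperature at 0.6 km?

600–2200 m, dry: Δz = 1.6 km ⇒ ΔT = -15.68°C; T = 8.42°C
2200–3900 m, saturated: Δz = 1.7 km ⇒ ΔT = -10.88°C; T = -2.46°C
3900–3000 m, dry descent: Δz = 0.9 km ⇒ ΔT = +8.82°C; T = 6.36°C
Net change vs windward start: 6.36 − 24.1 = -17.74°C

-17.74°C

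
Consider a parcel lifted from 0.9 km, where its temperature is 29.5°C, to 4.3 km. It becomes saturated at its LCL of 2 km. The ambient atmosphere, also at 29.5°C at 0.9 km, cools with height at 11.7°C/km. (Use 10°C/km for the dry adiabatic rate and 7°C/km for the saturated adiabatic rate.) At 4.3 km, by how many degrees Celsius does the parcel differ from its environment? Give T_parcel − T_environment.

Parcel:
  Dry to 2000 m: -10 × 1.1 km = -11°C, so T = 18.5°C.
  Saturated to 4300 m: -7 × 2.3 km = -16.1°C, so T = 2.4°C.
Environment:
  Environment to 4300 m: -11.7 × 3.4 km = -39.78°C, so T = -10.28°C.
T_parcel − T_env = 2.4 − (-10.28) = +12.68°C

+12.68°C (parcel warmer than environment)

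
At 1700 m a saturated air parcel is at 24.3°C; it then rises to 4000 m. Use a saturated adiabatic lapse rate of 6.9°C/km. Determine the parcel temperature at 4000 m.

8.43°C

1700 → 4000 m (saturated adiabatic, 6.9°C/km): ΔT = -6.9 × 2.3 = -15.87°C → T = 8.43°C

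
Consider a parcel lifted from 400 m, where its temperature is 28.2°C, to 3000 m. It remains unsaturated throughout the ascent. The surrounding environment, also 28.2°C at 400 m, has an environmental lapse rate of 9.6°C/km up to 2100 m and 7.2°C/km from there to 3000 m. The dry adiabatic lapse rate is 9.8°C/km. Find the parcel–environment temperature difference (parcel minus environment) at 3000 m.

-2.68°C (parcel cooler than environment)

Parcel:
  From 400 m to 3000 m (dry): cools by 9.8 × 2.6 = 25.48°C, giving 2.72°C.
Environment:
  From 400 m to 2100 m (environment, lower layer): cools by 9.6 × 1.7 = 16.32°C, giving 11.88°C.
  From 2100 m to 3000 m (environment, upper layer): cools by 7.2 × 0.9 = 6.48°C, giving 5.4°C.
T_parcel − T_env = 2.72 − 5.4 = -2.68°C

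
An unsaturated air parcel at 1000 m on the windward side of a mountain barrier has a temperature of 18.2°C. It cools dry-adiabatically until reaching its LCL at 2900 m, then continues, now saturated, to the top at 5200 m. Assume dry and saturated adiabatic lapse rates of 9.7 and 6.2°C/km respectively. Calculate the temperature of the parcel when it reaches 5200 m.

Dry to 2900 m: -9.7 × 1.9 km = -18.43°C, so T = -0.23°C.
Saturated to 5200 m: -6.2 × 2.3 km = -14.26°C, so T = -14.49°C.

-14.49°C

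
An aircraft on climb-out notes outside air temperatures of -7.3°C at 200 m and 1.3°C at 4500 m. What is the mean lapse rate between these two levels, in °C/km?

-2°C/km

Γ = −ΔT/Δz = (-7.3 − 1.3) / (4500 − 200) m
  = -8.6°C / 4.3 km = -2°C/km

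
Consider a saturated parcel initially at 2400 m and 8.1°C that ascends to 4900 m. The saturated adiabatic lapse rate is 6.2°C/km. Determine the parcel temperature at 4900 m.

-7.4°C

2400–4900 m, saturated adiabatic: Δz = 2.5 km ⇒ ΔT = -15.5°C; T = -7.4°C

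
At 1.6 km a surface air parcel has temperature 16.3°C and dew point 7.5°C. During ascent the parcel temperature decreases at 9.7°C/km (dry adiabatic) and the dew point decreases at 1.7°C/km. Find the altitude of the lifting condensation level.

2.7 km

T and T_d converge at 9.7 − 1.7 = 8°C per km
Height above start = (16.3 − 7.5) / 8 = 1.1 km
LCL altitude = 1600 m + 1100 m = 2700 m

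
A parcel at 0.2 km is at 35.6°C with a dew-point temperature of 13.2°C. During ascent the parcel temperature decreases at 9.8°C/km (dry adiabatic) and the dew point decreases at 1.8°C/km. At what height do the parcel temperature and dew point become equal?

T and T_d converge at 9.8 − 1.8 = 8°C per km
Height above start = (35.6 − 13.2) / 8 = 2.8 km
LCL altitude = 200 m + 2800 m = 3000 m

3 km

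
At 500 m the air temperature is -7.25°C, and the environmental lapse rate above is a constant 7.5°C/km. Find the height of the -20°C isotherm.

Height above start = (-7.25 − (-20)) / 7.5 = 1.7 km
Altitude = 500 m + 1700 m = 2200 m

2200 m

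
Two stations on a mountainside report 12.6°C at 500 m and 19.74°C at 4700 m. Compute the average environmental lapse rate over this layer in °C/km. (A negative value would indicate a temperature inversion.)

Γ = −ΔT/Δz = (12.6 − 19.74) / (4700 − 500) m
  = -7.14°C / 4.2 km = -1.7°C/km

-1.7°C/km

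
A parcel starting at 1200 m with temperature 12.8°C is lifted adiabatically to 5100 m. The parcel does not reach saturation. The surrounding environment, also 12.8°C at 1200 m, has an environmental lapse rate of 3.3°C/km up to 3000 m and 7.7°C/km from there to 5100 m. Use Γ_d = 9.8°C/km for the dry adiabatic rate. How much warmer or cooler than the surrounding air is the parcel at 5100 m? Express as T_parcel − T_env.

Parcel:
  1200–5100 m, dry: Δz = 3.9 km ⇒ ΔT = -38.22°C; T = -25.42°C
Environment:
  1200–3000 m, environment, lower layer: Δz = 1.8 km ⇒ ΔT = -5.94°C; T = 6.86°C
  3000–5100 m, environment, upper layer: Δz = 2.1 km ⇒ ΔT = -16.17°C; T = -9.31°C
T_parcel − T_env = -25.42 − (-9.31) = -16.11°C

-16.11°C (parcel cooler than environment)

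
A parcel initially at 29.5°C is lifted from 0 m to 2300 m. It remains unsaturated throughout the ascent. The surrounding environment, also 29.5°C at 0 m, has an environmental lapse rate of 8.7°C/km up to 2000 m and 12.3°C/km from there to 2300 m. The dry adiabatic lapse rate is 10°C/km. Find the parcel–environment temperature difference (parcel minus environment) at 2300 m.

-1.91°C (parcel cooler than environment)

Parcel:
  From 0 m to 2300 m (dry): cools by 10 × 2.3 = 23°C, giving 6.5°C.
Environment:
  From 0 m to 2000 m (environment, lower layer): cools by 8.7 × 2 = 17.4°C, giving 12.1°C.
  From 2000 m to 2300 m (environment, upper layer): cools by 12.3 × 0.3 = 3.69°C, giving 8.41°C.
T_parcel − T_env = 6.5 − 8.41 = -1.91°C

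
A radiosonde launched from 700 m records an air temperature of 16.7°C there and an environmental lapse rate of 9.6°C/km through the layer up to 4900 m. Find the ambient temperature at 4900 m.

-23.62°C

700 → 4900 m (environmental, 9.6°C/km): ΔT = -9.6 × 4.2 = -40.32°C → T = -23.62°C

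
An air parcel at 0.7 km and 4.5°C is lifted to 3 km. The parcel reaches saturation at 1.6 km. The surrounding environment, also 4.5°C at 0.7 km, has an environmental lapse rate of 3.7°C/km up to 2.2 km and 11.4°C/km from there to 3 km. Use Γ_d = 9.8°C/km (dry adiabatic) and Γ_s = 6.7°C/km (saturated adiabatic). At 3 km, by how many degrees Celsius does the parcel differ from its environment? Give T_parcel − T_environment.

Parcel:
  From 700 m to 1600 m (dry): cools by 9.8 × 0.9 = 8.82°C, giving -4.32°C.
  From 1600 m to 3000 m (saturated): cools by 6.7 × 1.4 = 9.38°C, giving -13.7°C.
Environment:
  From 700 m to 2200 m (environment, lower layer): cools by 3.7 × 1.5 = 5.55°C, giving -1.05°C.
  From 2200 m to 3000 m (environment, upper layer): cools by 11.4 × 0.8 = 9.12°C, giving -10.17°C.
T_parcel − T_env = -13.7 − (-10.17) = -3.53°C

-3.53°C (parcel cooler than environment)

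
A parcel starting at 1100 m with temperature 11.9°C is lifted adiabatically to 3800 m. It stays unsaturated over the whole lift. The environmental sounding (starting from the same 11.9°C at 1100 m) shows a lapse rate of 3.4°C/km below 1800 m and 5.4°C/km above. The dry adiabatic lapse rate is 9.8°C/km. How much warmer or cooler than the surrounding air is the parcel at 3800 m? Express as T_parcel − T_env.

Parcel:
  From 1100 m to 3800 m (dry): cools by 9.8 × 2.7 = 26.46°C, giving -14.56°C.
Environment:
  From 1100 m to 1800 m (environment, lower layer): cools by 3.4 × 0.7 = 2.38°C, giving 9.52°C.
  From 1800 m to 3800 m (environment, upper layer): cools by 5.4 × 2 = 10.8°C, giving -1.28°C.
T_parcel − T_env = -14.56 − (-1.28) = -13.28°C

-13.28°C (parcel cooler than environment)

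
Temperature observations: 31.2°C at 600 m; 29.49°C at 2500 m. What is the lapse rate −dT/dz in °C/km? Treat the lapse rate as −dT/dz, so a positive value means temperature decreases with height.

Γ = −ΔT/Δz = (31.2 − 29.49) / (2500 − 600) m
  = 1.71°C / 1.9 km = 0.9°C/km

0.9°C/km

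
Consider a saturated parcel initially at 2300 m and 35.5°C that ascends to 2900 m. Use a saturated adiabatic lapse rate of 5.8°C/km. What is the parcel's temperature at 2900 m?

32.02°C

From 2300 m to 2900 m (saturated adiabatic): cools by 5.8 × 0.6 = 3.48°C, giving 32.02°C.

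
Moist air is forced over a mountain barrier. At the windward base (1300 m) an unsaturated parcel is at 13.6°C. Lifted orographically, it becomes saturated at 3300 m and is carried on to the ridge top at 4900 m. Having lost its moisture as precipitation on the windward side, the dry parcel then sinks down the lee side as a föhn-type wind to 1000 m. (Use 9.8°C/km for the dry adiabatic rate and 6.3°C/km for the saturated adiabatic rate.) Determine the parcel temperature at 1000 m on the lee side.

1300 → 3300 m (dry, 9.8°C/km): ΔT = -9.8 × 2 = -19.6°C → T = -6°C
3300 → 4900 m (saturated, 6.3°C/km): ΔT = -6.3 × 1.6 = -10.08°C → T = -16.08°C
4900 → 1000 m (dry descent, 9.8°C/km): ΔT = +9.8 × 3.9 = +38.22°C → T = 22.14°C

22.14°C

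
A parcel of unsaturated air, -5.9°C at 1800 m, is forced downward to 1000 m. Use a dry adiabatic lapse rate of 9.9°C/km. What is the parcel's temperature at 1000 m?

2.02°C

1800 → 1000 m (dry adiabatic, 9.9°C/km): ΔT = +9.9 × 0.8 = +7.92°C → T = 2.02°C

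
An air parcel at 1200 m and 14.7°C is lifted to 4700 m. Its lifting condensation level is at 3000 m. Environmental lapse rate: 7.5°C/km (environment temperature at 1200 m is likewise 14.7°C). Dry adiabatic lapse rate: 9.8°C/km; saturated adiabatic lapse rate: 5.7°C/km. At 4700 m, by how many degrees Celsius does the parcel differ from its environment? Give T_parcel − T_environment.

Parcel:
  1200 → 3000 m (dry, 9.8°C/km): ΔT = -9.8 × 1.8 = -17.64°C → T = -2.94°C
  3000 → 4700 m (saturated, 5.7°C/km): ΔT = -5.7 × 1.7 = -9.69°C → T = -12.63°C
Environment:
  1200 → 4700 m (environment, 7.5°C/km): ΔT = -7.5 × 3.5 = -26.25°C → T = -11.55°C
T_parcel − T_env = -12.63 − (-11.55) = -1.08°C

-1.08°C (parcel cooler than environment)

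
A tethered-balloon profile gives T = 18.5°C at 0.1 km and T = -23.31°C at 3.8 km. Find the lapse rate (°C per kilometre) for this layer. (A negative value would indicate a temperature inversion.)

11.3°C/km

Γ = −ΔT/Δz = (18.5 − (-23.31)) / (3800 − 100) m
  = 41.81°C / 3.7 km = 11.3°C/km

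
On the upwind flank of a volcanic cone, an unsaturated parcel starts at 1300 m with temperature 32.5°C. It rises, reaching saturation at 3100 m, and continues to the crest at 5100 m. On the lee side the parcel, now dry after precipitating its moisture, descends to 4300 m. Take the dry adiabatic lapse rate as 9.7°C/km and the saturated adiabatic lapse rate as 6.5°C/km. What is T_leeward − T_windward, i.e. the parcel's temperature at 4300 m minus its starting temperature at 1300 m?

-22.7°C

Dry to 3100 m: -9.7 × 1.8 km = -17.46°C, so T = 15.04°C.
Saturated to 5100 m: -6.5 × 2 km = -13°C, so T = 2.04°C.
Dry descent to 4300 m: +9.7 × 0.8 km = +7.76°C, so T = 9.8°C.
Net change vs windward start: 9.8 − 32.5 = -22.7°C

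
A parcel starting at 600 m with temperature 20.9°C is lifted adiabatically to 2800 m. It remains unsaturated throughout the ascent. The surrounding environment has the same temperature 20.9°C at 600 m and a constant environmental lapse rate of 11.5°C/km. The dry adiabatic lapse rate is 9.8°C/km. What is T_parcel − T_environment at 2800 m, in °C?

+3.74°C (parcel warmer than environment)

Parcel:
  600–2800 m, dry: Δz = 2.2 km ⇒ ΔT = -21.56°C; T = -0.66°C
Environment:
  600–2800 m, environment: Δz = 2.2 km ⇒ ΔT = -25.3°C; T = -4.4°C
T_parcel − T_env = -0.66 − (-4.4) = +3.74°C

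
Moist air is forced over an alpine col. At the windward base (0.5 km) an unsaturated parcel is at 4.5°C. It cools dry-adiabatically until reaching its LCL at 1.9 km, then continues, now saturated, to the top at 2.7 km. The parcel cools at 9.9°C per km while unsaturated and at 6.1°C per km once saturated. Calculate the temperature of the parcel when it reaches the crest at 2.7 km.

From 500 m to 1900 m (dry): cools by 9.9 × 1.4 = 13.86°C, giving -9.36°C.
From 1900 m to 2700 m (saturated): cools by 6.1 × 0.8 = 4.88°C, giving -14.24°C.

-14.24°C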